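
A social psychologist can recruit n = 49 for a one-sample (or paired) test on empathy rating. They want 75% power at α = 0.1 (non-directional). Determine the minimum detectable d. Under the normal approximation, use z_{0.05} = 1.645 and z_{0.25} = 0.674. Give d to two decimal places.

d_min ≈ 0.33

For a single sample (or paired design) of n = 49: d_min = (z_{α/2} + z_β)/√n.
z-sum = 1.645 + 0.674 = 2.319.
d_min = 2.319 / √49 = 2.319 / 7.000 = 0.331.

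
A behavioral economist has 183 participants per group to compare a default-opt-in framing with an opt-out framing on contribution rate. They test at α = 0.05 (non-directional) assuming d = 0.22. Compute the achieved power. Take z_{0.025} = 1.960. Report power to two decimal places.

power ≈ 0.56

For two equal groups, power = Φ(d·√(n/2) − z_{α/2}).
d·√(n/2) = 0.22 × √(183/2) = 0.22 × 9.566 = 2.104.
z_β = 2.104 − 1.960 = 0.144.
Power = Φ(0.144) = 0.557.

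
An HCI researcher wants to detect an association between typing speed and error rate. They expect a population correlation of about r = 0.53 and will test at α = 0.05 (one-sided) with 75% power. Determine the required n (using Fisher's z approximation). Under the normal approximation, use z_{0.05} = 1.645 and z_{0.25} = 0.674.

n = 19

Fisher's z: C = ½·ln((1+r)/(1−r)) = ½·ln(3.2553) = 0.5901.
n = ((z_{α} + z_β)/C)² + 3.
(1.645 + 0.674) / 0.5901 = 2.319 / 0.5901 = 3.930.
n = 3.930² + 3 = 15.44 + 3 = 18.4.
Round up.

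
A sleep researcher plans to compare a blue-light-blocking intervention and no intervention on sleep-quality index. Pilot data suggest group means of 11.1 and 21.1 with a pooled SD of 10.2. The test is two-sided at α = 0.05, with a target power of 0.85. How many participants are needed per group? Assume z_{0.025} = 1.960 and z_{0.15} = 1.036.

n = 19 per group

Cohen's d = |M₁ − M₂| / SD_pooled = |11.1 − 21.1| / 10.2 = 10.0 / 10.2 = 0.980.
For two independent groups with equal n: n = 2·((z_{α/2} + z_β) / d)².
z_{α/2} + z_β = 1.960 + 1.036 = 2.996.
n = 2 × (2.996 / 0.980)² = 2 × 3.057² = 2 × 9.35 = 18.7.
Round up to the next whole participant.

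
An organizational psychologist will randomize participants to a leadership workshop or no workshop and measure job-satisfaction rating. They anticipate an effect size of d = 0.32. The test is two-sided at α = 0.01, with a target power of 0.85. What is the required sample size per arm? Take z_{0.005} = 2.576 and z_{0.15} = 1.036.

n = 255 per group

For two independent groups with equal n: n = 2·((z_{α/2} + z_β) / d)².
z_{α/2} + z_β = 2.576 + 1.036 = 3.612.
n = 2 × (3.612 / 0.32)² = 2 × 11.287² = 2 × 127.41 = 254.8.
Round up to the next whole participant.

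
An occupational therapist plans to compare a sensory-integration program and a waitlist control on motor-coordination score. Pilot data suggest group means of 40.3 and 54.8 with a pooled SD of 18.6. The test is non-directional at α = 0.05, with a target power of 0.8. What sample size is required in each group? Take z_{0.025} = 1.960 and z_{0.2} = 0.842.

Cohen's d = |M₁ − M₂| / SD_pooled = |40.3 − 54.8| / 18.6 = 14.5 / 18.6 = 0.780.
For two independent groups with equal n: n = 2·((z_{α/2} + z_β) / d)².
z_{α/2} + z_β = 1.960 + 0.842 = 2.802.
n = 2 × (2.802 / 0.780)² = 2 × 3.592² = 2 × 12.90 = 25.8.
Round up to the next whole participant.

n = 26 per group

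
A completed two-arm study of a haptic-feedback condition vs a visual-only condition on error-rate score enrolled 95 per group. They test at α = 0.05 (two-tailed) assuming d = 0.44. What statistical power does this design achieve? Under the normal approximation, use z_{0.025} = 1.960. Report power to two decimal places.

For two equal groups, power = Φ(d·√(n/2) − z_{α/2}).
d·√(n/2) = 0.44 × √(95/2) = 0.44 × 6.892 = 3.032.
z_β = 3.032 − 1.960 = 1.072.
Power = Φ(1.072) = 0.858.

power ≈ 0.86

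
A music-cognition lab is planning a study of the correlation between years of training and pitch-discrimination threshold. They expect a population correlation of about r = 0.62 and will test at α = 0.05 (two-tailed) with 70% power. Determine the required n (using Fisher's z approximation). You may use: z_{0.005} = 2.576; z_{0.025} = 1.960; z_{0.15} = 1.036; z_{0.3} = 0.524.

Fisher's z: C = ½·ln((1+r)/(1−r)) = ½·ln(4.2632) = 0.7250.
n = ((z_{α/2} + z_β)/C)² + 3.
(1.960 + 0.524) / 0.7250 = 2.484 / 0.7250 = 3.426.
n = 3.426² + 3 = 11.74 + 3 = 14.7.
Round up.

n = 15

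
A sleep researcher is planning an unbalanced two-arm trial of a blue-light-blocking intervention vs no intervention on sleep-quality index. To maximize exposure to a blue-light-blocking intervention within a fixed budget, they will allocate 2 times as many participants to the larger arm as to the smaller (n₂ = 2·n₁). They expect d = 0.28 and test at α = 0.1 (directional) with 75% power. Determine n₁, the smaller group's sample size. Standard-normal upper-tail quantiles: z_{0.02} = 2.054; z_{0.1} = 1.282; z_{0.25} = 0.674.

n₁ = 74

With allocation ratio k = n₂/n₁ = 2, Var(x̄₁−x̄₂) = σ²(1/n₁ + 1/(k·n₁)) = σ²·(k+1)/(k·n₁).
So n₁ = (1 + 1/k)·((z_{α} + z_β)/d)² = 1.500 × (1.956/0.28)².
n₁ = 1.500 × 48.80 = 73.2.
Round up: n₁ = 74, giving n₂ = 2 × 74 = 148.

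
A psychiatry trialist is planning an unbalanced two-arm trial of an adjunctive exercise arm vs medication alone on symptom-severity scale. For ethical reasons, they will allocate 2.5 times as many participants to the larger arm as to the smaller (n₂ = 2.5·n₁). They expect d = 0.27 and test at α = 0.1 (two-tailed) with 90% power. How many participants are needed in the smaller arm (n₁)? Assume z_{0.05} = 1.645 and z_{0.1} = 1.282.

n₁ = 165

With allocation ratio k = n₂/n₁ = 2.5, Var(x̄₁−x̄₂) = σ²(1/n₁ + 1/(k·n₁)) = σ²·(k+1)/(k·n₁).
So n₁ = (1 + 1/k)·((z_{α/2} + z_β)/d)² = 1.400 × (2.927/0.27)².
n₁ = 1.400 × 117.52 = 164.5.
Round up: n₁ = 165, giving n₂ = ⌈2.5 × 165⌉ = ⌈412.5⌉ = 413.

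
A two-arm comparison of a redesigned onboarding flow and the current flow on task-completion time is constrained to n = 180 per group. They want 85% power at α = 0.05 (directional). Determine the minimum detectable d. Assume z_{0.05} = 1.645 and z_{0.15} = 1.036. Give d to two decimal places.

For two independent groups of n = 180 each: d_min = (z_{α} + z_β)·√(2/n).
z-sum = 1.645 + 1.036 = 2.681.
d_min = 2.681 × √(2/180) = 2.681 × 0.1054 = 0.283.

d_min ≈ 0.28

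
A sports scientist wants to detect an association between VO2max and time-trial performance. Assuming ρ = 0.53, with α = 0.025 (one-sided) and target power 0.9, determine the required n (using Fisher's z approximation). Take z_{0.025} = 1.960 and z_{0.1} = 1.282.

n = 34

Fisher's z: C = ½·ln((1+r)/(1−r)) = ½·ln(3.2553) = 0.5901.
n = ((z_{α} + z_β)/C)² + 3.
(1.960 + 1.282) / 0.5901 = 3.242 / 0.5901 = 5.494.
n = 5.494² + 3 = 30.18 + 3 = 33.2.
Round up.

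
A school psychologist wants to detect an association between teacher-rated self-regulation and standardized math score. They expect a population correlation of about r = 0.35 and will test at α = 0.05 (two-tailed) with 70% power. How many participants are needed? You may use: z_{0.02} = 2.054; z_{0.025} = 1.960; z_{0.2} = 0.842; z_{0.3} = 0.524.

n = 50

Fisher's z: C = ½·ln((1+r)/(1−r)) = ½·ln(2.0769) = 0.3654.
n = ((z_{α/2} + z_β)/C)² + 3.
(1.960 + 0.524) / 0.3654 = 2.484 / 0.3654 = 6.798.
n = 6.798² + 3 = 46.21 + 3 = 49.2.
Round up.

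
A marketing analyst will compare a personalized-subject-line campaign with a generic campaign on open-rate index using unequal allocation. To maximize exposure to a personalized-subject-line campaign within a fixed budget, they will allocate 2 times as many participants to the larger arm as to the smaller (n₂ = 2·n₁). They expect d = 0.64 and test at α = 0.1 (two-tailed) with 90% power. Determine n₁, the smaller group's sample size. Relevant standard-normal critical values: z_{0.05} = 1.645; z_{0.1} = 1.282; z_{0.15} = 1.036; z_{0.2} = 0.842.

n₁ = 32

With allocation ratio k = n₂/n₁ = 2, Var(x̄₁−x̄₂) = σ²(1/n₁ + 1/(k·n₁)) = σ²·(k+1)/(k·n₁).
So n₁ = (1 + 1/k)·((z_{α/2} + z_β)/d)² = 1.500 × (2.927/0.64)².
n₁ = 1.500 × 20.92 = 31.4.
Round up: n₁ = 32, giving n₂ = 2 × 32 = 64.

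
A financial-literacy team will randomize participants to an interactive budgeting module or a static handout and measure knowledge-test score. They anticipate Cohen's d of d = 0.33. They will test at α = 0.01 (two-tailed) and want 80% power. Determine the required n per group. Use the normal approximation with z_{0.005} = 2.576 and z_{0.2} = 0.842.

n = 215 per group

For two independent groups with equal n: n = 2·((z_{α/2} + z_β) / d)².
z_{α/2} + z_β = 2.576 + 0.842 = 3.418.
n = 2 × (3.418 / 0.33)² = 2 × 10.358² = 2 × 107.28 = 214.6.
Round up to the next whole participant.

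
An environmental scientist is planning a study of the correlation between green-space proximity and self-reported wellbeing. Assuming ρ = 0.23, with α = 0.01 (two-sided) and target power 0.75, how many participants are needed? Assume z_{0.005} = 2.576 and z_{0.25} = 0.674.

Fisher's z: C = ½·ln((1+r)/(1−r)) = ½·ln(1.5974) = 0.2342.
n = ((z_{α/2} + z_β)/C)² + 3.
(2.576 + 0.674) / 0.2342 = 3.250 / 0.2342 = 13.877.
n = 13.877² + 3 = 192.57 + 3 = 195.6.
Round up.

n = 196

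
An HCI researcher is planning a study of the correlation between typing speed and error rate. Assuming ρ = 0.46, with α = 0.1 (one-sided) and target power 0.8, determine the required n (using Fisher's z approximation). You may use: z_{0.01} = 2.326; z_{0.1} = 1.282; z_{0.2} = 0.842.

Fisher's z: C = ½·ln((1+r)/(1−r)) = ½·ln(2.7037) = 0.4973.
n = ((z_{α} + z_β)/C)² + 3.
(1.282 + 0.842) / 0.4973 = 2.124 / 0.4973 = 4.271.
n = 4.271² + 3 = 18.24 + 3 = 21.2.
Round up.

n = 22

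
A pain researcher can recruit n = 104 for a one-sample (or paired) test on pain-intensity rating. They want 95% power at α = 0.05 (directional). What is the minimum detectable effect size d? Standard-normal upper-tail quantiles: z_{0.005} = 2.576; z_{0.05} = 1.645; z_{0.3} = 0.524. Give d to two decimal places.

d_min ≈ 0.32

For a single sample (or paired design) of n = 104: d_min = (z_{α} + z_β)/√n.
z-sum = 1.645 + 1.645 = 3.290.
d_min = 3.290 / √104 = 3.290 / 10.198 = 0.323.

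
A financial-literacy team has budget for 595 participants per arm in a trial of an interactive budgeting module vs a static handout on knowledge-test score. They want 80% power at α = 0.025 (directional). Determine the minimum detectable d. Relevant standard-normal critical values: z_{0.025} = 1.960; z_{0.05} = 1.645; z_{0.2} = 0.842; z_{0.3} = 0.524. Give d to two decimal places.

For two independent groups of n = 595 each: d_min = (z_{α} + z_β)·√(2/n).
z-sum = 1.960 + 0.842 = 2.802.
d_min = 2.802 × √(2/595) = 2.802 × 0.0580 = 0.162.

d_min ≈ 0.16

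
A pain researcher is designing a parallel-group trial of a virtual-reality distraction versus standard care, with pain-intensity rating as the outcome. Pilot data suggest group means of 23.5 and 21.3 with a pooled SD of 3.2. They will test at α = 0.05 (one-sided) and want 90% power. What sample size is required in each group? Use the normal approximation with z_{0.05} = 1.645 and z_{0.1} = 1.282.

Cohen's d = |M₁ − M₂| / SD_pooled = |23.5 − 21.3| / 3.2 = 2.2 / 3.2 = 0.687.
For two independent groups with equal n: n = 2·((z_{α} + z_β) / d)².
z_{α} + z_β = 1.645 + 1.282 = 2.927.
n = 2 × (2.927 / 0.687)² = 2 × 4.261² = 2 × 18.15 = 36.3.
Round up to the next whole participant.

n = 37 per group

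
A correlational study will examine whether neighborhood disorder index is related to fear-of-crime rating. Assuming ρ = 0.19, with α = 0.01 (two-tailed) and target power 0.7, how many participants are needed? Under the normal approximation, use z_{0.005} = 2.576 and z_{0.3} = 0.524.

n = 263

Fisher's z: C = ½·ln((1+r)/(1−r)) = ½·ln(1.4691) = 0.1923.
n = ((z_{α/2} + z_β)/C)² + 3.
(2.576 + 0.524) / 0.1923 = 3.100 / 0.1923 = 16.121.
n = 16.121² + 3 = 259.88 + 3 = 262.9.
Round up.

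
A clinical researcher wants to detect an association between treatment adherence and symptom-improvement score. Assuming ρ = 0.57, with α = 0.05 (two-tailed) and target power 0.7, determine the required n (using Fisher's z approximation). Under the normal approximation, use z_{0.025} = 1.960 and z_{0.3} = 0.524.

Fisher's z: C = ½·ln((1+r)/(1−r)) = ½·ln(3.6512) = 0.6475.
n = ((z_{α/2} + z_β)/C)² + 3.
(1.960 + 0.524) / 0.6475 = 2.484 / 0.6475 = 3.836.
n = 3.836² + 3 = 14.72 + 3 = 17.7.
Round up.

n = 18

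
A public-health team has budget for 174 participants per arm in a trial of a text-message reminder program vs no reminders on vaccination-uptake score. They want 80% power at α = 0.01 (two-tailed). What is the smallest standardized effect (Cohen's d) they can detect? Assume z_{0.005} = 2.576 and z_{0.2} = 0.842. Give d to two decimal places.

d_min ≈ 0.37

For two independent groups of n = 174 each: d_min = (z_{α/2} + z_β)·√(2/n).
z-sum = 2.576 + 0.842 = 3.418.
d_min = 3.418 × √(2/174) = 3.418 × 0.1072 = 0.366.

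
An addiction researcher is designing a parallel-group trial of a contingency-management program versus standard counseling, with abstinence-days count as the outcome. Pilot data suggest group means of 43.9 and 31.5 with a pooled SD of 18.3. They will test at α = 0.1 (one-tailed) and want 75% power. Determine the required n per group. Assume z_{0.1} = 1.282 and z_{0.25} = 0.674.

n = 17 per group

Cohen's d = |M₁ − M₂| / SD_pooled = |43.9 − 31.5| / 18.3 = 12.4 / 18.3 = 0.678.
For two independent groups with equal n: n = 2·((z_{α} + z_β) / d)².
z_{α} + z_β = 1.282 + 0.674 = 1.956.
n = 2 × (1.956 / 0.678)² = 2 × 2.885² = 2 × 8.32 = 16.6.
Round up to the next whole participant.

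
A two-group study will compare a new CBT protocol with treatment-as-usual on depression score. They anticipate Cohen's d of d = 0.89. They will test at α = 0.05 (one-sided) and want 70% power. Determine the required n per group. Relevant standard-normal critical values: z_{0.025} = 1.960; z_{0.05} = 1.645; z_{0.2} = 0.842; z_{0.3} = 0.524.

n = 12 per group

For two independent groups with equal n: n = 2·((z_{α} + z_β) / d)².
z_{α} + z_β = 1.645 + 0.524 = 2.169.
n = 2 × (2.169 / 0.89)² = 2 × 2.437² = 2 × 5.94 = 11.9.
Round up to the next whole participant.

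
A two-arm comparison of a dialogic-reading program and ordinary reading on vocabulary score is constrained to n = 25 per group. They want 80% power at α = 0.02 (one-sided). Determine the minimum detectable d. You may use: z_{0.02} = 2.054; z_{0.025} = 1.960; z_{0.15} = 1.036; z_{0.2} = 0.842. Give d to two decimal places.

For two independent groups of n = 25 each: d_min = (z_{α} + z_β)·√(2/n).
z-sum = 2.054 + 0.842 = 2.896.
d_min = 2.896 × √(2/25) = 2.896 × 0.2828 = 0.819.

d_min ≈ 0.82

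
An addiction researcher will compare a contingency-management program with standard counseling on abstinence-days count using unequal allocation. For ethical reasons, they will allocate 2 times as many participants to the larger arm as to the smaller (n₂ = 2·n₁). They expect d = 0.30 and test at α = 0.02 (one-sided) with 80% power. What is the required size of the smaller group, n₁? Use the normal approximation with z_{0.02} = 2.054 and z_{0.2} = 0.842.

With allocation ratio k = n₂/n₁ = 2, Var(x̄₁−x̄₂) = σ²(1/n₁ + 1/(k·n₁)) = σ²·(k+1)/(k·n₁).
So n₁ = (1 + 1/k)·((z_{α} + z_β)/d)² = 1.500 × (2.896/0.30)².
n₁ = 1.500 × 93.19 = 139.8.
Round up: n₁ = 140, giving n₂ = 2 × 140 = 280.

n₁ = 140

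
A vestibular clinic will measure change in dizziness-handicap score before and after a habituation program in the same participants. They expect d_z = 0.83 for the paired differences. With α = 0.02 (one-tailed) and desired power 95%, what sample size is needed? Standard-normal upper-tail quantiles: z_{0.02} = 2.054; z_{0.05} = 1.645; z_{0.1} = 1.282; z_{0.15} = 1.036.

n = 20 pairs

For a paired (one-sample on differences) test: n = ((z_{α} + z_β) / d)².
z_{α} + z_β = 2.054 + 1.645 = 3.699.
n = (3.699 / 0.83)² = 4.457² = 19.86.
Round up.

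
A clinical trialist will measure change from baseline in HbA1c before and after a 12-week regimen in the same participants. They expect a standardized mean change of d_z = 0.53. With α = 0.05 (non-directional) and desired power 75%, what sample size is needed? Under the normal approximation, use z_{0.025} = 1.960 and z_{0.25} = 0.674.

For a paired (one-sample on differences) test: n = ((z_{α/2} + z_β) / d)².
z_{α/2} + z_β = 1.960 + 0.674 = 2.634.
n = (2.634 / 0.53)² = 4.970² = 24.70.
Round up.

n = 25 pairs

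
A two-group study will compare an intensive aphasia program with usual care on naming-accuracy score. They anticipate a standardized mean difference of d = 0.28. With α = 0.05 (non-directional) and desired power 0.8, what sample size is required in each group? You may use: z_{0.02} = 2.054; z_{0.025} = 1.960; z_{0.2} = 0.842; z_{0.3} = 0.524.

n = 201 per group

For two independent groups with equal n: n = 2·((z_{α/2} + z_β) / d)².
z_{α/2} + z_β = 1.960 + 0.842 = 2.802.
n = 2 × (2.802 / 0.28)² = 2 × 10.007² = 2 × 100.14 = 200.3.
Round up to the next whole participant.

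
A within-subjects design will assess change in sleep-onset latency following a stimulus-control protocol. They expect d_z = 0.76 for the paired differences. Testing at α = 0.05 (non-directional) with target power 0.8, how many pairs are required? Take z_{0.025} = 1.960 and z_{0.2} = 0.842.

For a paired (one-sample on differences) test: n = ((z_{α/2} + z_β) / d)².
z_{α/2} + z_β = 1.960 + 0.842 = 2.802.
n = (2.802 / 0.76)² = 3.687² = 13.59.
Round up.

n = 14 pairs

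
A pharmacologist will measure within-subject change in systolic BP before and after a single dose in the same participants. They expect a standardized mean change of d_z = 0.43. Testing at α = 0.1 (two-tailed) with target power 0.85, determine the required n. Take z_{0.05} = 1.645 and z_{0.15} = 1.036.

n = 39 pairs

For a paired (one-sample on differences) test: n = ((z_{α/2} + z_β) / d)².
z_{α/2} + z_β = 1.645 + 1.036 = 2.681.
n = (2.681 / 0.43)² = 6.235² = 38.87.
Round up.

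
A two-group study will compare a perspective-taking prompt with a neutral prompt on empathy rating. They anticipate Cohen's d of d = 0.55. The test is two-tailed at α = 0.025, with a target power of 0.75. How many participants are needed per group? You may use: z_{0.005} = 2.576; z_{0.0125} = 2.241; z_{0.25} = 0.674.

For two independent groups with equal n: n = 2·((z_{α/2} + z_β) / d)².
z_{α/2} + z_β = 2.241 + 0.674 = 2.915.
n = 2 × (2.915 / 0.55)² = 2 × 5.300² = 2 × 28.09 = 56.2.
Round up to the next whole participant.

n = 57 per group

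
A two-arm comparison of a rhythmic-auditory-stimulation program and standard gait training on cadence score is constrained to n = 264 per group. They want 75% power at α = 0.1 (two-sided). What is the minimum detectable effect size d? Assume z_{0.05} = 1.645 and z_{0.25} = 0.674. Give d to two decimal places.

For two independent groups of n = 264 each: d_min = (z_{α/2} + z_β)·√(2/n).
z-sum = 1.645 + 0.674 = 2.319.
d_min = 2.319 × √(2/264) = 2.319 × 0.0870 = 0.202.

d_min ≈ 0.20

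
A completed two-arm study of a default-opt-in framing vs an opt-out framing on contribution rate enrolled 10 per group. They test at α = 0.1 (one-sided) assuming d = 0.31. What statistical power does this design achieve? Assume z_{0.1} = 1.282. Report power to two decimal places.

power ≈ 0.28

For two equal groups, power = Φ(d·√(n/2) − z_{α}).
d·√(n/2) = 0.31 × √(10/2) = 0.31 × 2.236 = 0.693.
z_β = 0.693 − 1.282 = -0.589.
Power = Φ(-0.589) = 0.278.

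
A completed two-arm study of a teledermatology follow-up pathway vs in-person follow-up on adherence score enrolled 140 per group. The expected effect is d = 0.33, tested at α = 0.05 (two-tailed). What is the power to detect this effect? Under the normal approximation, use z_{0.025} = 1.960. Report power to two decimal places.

For two equal groups, power = Φ(d·√(n/2) − z_{α/2}).
d·√(n/2) = 0.33 × √(140/2) = 0.33 × 8.367 = 2.761.
z_β = 2.761 − 1.960 = 0.801.
Power = Φ(0.801) = 0.788.

power ≈ 0.79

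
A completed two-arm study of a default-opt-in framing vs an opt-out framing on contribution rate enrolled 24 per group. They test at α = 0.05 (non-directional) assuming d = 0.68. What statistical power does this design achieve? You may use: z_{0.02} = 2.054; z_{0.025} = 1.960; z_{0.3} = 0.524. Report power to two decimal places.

power ≈ 0.65

For two equal groups, power = Φ(d·√(n/2) − z_{α/2}).
d·√(n/2) = 0.68 × √(24/2) = 0.68 × 3.464 = 2.356.
z_β = 2.356 − 1.960 = 0.396.
Power = Φ(0.396) = 0.654.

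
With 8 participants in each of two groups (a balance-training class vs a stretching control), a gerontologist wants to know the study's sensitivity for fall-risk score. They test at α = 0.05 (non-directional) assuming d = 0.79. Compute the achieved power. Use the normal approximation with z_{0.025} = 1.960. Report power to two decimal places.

power ≈ 0.35

For two equal groups, power = Φ(d·√(n/2) − z_{α/2}).
d·√(n/2) = 0.79 × √(8/2) = 0.79 × 2.000 = 1.580.
z_β = 1.580 − 1.960 = -0.380.
Power = Φ(-0.380) = 0.352.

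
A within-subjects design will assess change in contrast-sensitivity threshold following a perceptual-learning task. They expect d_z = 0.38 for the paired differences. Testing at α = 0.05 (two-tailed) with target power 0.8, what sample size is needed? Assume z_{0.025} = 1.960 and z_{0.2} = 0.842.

n = 55 pairs

For a paired (one-sample on differences) test: n = ((z_{α/2} + z_β) / d)².
z_{α/2} + z_β = 1.960 + 0.842 = 2.802.
n = (2.802 / 0.38)² = 7.374² = 54.37.
Round up.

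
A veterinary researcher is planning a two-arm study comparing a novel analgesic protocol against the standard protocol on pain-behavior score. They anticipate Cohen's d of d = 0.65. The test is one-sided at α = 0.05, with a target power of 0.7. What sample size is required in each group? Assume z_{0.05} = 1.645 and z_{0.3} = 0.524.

For two independent groups with equal n: n = 2·((z_{α} + z_β) / d)².
z_{α} + z_β = 1.645 + 0.524 = 2.169.
n = 2 × (2.169 / 0.65)² = 2 × 3.337² = 2 × 11.14 = 22.3.
Round up to the next whole participant.

n = 23 per group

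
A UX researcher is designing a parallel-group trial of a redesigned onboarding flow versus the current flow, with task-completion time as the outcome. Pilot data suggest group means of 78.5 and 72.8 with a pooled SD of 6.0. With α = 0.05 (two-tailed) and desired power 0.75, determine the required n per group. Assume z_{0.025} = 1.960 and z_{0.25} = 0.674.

Cohen's d = |M₁ − M₂| / SD_pooled = |78.5 − 72.8| / 6.0 = 5.7 / 6.0 = 0.950.
For two independent groups with equal n: n = 2·((z_{α/2} + z_β) / d)².
z_{α/2} + z_β = 1.960 + 0.674 = 2.634.
n = 2 × (2.634 / 0.950)² = 2 × 2.773² = 2 × 7.69 = 15.4.
Round up to the next whole participant.

n = 16 per group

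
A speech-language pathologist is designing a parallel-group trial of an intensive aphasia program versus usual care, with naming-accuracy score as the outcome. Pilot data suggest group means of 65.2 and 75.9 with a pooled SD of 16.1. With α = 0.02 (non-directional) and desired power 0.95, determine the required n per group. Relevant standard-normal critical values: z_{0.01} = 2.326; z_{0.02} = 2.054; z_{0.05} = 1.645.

n = 72 per group

Cohen's d = |M₁ − M₂| / SD_pooled = |65.2 − 75.9| / 16.1 = 10.7 / 16.1 = 0.665.
For two independent groups with equal n: n = 2·((z_{α/2} + z_β) / d)².
z_{α/2} + z_β = 2.326 + 1.645 = 3.971.
n = 2 × (3.971 / 0.665)² = 2 × 5.971² = 2 × 35.66 = 71.3.
Round up to the next whole participant.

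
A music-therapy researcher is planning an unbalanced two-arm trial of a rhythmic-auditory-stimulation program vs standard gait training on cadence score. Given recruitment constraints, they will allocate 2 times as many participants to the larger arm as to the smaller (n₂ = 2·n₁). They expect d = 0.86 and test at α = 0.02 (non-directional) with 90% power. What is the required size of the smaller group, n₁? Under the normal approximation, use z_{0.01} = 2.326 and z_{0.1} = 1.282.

n₁ = 27

With allocation ratio k = n₂/n₁ = 2, Var(x̄₁−x̄₂) = σ²(1/n₁ + 1/(k·n₁)) = σ²·(k+1)/(k·n₁).
So n₁ = (1 + 1/k)·((z_{α/2} + z_β)/d)² = 1.500 × (3.608/0.86)².
n₁ = 1.500 × 17.60 = 26.4.
Round up: n₁ = 27, giving n₂ = 2 × 27 = 54.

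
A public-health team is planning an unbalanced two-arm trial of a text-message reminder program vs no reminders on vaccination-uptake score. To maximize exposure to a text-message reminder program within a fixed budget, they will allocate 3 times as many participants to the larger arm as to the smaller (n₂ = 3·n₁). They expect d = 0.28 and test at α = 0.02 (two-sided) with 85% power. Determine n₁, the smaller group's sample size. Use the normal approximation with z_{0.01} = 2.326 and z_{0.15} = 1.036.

With allocation ratio k = n₂/n₁ = 3, Var(x̄₁−x̄₂) = σ²(1/n₁ + 1/(k·n₁)) = σ²·(k+1)/(k·n₁).
So n₁ = (1 + 1/k)·((z_{α/2} + z_β)/d)² = 1.333 × (3.362/0.28)².
n₁ = 1.333 × 144.17 = 192.2.
Round up: n₁ = 193, giving n₂ = 3 × 193 = 579.

n₁ = 193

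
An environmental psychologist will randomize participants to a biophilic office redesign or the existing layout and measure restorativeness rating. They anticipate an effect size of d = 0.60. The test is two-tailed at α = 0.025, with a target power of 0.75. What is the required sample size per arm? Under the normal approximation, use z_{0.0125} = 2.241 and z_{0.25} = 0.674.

n = 48 per group

For two independent groups with equal n: n = 2·((z_{α/2} + z_β) / d)².
z_{α/2} + z_β = 2.241 + 0.674 = 2.915.
n = 2 × (2.915 / 0.60)² = 2 × 4.858² = 2 × 23.60 = 47.2.
Round up to the next whole participant.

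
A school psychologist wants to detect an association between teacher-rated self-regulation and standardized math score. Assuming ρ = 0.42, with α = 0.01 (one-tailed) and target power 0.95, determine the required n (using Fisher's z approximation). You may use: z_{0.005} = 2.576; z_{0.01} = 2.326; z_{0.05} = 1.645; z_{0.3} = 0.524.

n = 82

Fisher's z: C = ½·ln((1+r)/(1−r)) = ½·ln(2.4483) = 0.4477.
n = ((z_{α} + z_β)/C)² + 3.
(2.326 + 1.645) / 0.4477 = 3.971 / 0.4477 = 8.870.
n = 8.870² + 3 = 78.67 + 3 = 81.7.
Round up.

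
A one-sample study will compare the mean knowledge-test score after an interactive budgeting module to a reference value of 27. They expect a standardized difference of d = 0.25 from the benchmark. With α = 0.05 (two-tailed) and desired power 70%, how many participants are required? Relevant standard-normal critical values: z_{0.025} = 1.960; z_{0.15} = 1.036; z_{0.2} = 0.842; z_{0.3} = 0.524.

n = 99

For a one-sample test: n = ((z_{α/2} + z_β) / d)².
z_{α/2} + z_β = 1.960 + 0.524 = 2.484.
n = (2.484 / 0.25)² = 9.936² = 98.72.
Round up.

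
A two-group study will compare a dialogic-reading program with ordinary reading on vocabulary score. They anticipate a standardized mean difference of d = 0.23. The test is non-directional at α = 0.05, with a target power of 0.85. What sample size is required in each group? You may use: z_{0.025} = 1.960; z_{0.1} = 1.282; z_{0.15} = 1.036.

n = 340 per group

For two independent groups with equal n: n = 2·((z_{α/2} + z_β) / d)².
z_{α/2} + z_β = 1.960 + 1.036 = 2.996.
n = 2 × (2.996 / 0.23)² = 2 × 13.026² = 2 × 169.68 = 339.4.
Round up to the next whole participant.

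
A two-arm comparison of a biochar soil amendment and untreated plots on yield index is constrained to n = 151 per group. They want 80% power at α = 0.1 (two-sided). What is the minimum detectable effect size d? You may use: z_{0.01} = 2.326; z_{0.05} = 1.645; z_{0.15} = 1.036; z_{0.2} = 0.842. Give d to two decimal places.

d_min ≈ 0.29

For two independent groups of n = 151 each: d_min = (z_{α/2} + z_β)·√(2/n).
z-sum = 1.645 + 0.842 = 2.487.
d_min = 2.487 × √(2/151) = 2.487 × 0.1151 = 0.286.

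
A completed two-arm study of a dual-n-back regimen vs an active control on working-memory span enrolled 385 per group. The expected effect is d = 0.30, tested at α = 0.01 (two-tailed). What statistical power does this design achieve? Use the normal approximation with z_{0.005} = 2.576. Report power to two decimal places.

power ≈ 0.94

For two equal groups, power = Φ(d·√(n/2) − z_{α/2}).
d·√(n/2) = 0.30 × √(385/2) = 0.30 × 13.874 = 4.162.
z_β = 4.162 − 2.576 = 1.586.
Power = Φ(1.586) = 0.944.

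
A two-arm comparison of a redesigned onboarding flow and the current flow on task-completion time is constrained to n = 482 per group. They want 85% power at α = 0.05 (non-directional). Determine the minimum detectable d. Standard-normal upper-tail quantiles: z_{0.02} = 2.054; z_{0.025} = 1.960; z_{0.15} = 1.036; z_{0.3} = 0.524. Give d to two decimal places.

For two independent groups of n = 482 each: d_min = (z_{α/2} + z_β)·√(2/n).
z-sum = 1.960 + 1.036 = 2.996.
d_min = 2.996 × √(2/482) = 2.996 × 0.0644 = 0.193.

d_min ≈ 0.19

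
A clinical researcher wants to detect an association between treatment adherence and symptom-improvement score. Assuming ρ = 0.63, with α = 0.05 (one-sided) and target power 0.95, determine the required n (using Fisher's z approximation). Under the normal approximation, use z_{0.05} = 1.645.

n = 23

Fisher's z: C = ½·ln((1+r)/(1−r)) = ½·ln(4.4054) = 0.7414.
n = ((z_{α} + z_β)/C)² + 3.
(1.645 + 1.645) / 0.7414 = 3.290 / 0.7414 = 4.438.
n = 4.438² + 3 = 19.69 + 3 = 22.7.
Round up.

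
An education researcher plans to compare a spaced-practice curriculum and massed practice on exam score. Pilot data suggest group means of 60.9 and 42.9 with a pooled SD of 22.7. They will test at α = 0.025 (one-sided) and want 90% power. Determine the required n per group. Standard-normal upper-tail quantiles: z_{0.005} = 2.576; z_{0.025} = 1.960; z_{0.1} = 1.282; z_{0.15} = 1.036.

Cohen's d = |M₁ − M₂| / SD_pooled = |60.9 − 42.9| / 22.7 = 18.0 / 22.7 = 0.793.
For two independent groups with equal n: n = 2·((z_{α} + z_β) / d)².
z_{α} + z_β = 1.960 + 1.282 = 3.242.
n = 2 × (3.242 / 0.793)² = 2 × 4.088² = 2 × 16.71 = 33.4.
Round up to the next whole participant.

n = 34 per group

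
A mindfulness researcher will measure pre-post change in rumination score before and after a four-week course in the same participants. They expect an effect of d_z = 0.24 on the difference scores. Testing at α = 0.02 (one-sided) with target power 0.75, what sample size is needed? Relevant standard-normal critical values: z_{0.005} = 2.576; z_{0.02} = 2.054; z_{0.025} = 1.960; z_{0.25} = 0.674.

n = 130 pairs

For a paired (one-sample on differences) test: n = ((z_{α} + z_β) / d)².
z_{α} + z_β = 2.054 + 0.674 = 2.728.
n = (2.728 / 0.24)² = 11.367² = 129.20.
Round up.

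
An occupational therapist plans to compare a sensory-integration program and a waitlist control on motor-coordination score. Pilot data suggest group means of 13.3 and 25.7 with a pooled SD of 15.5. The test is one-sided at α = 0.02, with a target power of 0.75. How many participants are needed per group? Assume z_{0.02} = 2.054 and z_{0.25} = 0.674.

Cohen's d = |M₁ − M₂| / SD_pooled = |13.3 − 25.7| / 15.5 = 12.4 / 15.5 = 0.800.
For two independent groups with equal n: n = 2·((z_{α} + z_β) / d)².
z_{α} + z_β = 2.054 + 0.674 = 2.728.
n = 2 × (2.728 / 0.800)² = 2 × 3.410² = 2 × 11.63 = 23.3.
Round up to the next whole participant.

n = 24 per group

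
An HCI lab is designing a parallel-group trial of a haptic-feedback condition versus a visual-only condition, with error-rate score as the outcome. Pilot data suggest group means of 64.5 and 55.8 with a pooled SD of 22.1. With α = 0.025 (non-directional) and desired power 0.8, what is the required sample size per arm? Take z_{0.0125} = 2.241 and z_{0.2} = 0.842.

Cohen's d = |M₁ − M₂| / SD_pooled = |64.5 − 55.8| / 22.1 = 8.7 / 22.1 = 0.394.
For two independent groups with equal n: n = 2·((z_{α/2} + z_β) / d)².
z_{α/2} + z_β = 2.241 + 0.842 = 3.083.
n = 2 × (3.083 / 0.394)² = 2 × 7.825² = 2 × 61.23 = 122.5.
Round up to the next whole participant.

n = 123 per group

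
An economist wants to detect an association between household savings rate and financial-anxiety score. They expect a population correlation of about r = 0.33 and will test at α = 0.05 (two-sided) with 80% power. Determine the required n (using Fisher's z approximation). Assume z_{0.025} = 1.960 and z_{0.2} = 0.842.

Fisher's z: C = ½·ln((1+r)/(1−r)) = ½·ln(1.9851) = 0.3428.
n = ((z_{α/2} + z_β)/C)² + 3.
(1.960 + 0.842) / 0.3428 = 2.802 / 0.3428 = 8.174.
n = 8.174² + 3 = 66.81 + 3 = 69.8.
Round up.

n = 70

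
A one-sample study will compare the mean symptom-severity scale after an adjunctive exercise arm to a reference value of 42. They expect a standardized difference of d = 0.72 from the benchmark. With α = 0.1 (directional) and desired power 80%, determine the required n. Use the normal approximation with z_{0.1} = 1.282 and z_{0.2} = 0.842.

n = 9

For a one-sample test: n = ((z_{α} + z_β) / d)².
z_{α} + z_β = 1.282 + 0.842 = 2.124.
n = (2.124 / 0.72)² = 2.950² = 8.70.
Round up.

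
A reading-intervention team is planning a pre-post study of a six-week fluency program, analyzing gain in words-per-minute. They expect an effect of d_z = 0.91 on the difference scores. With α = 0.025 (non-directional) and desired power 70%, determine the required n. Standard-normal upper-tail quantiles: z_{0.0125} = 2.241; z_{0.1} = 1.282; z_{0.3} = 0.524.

n = 10 pairs

For a paired (one-sample on differences) test: n = ((z_{α/2} + z_β) / d)².
z_{α/2} + z_β = 2.241 + 0.524 = 2.765.
n = (2.765 / 0.91)² = 3.038² = 9.23.
Round up.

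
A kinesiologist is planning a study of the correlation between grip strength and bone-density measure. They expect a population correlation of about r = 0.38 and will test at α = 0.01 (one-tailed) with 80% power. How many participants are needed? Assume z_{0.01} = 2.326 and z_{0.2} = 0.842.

Fisher's z: C = ½·ln((1+r)/(1−r)) = ½·ln(2.2258) = 0.4001.
n = ((z_{α} + z_β)/C)² + 3.
(2.326 + 0.842) / 0.4001 = 3.168 / 0.4001 = 7.918.
n = 7.918² + 3 = 62.70 + 3 = 65.7.
Round up.

n = 66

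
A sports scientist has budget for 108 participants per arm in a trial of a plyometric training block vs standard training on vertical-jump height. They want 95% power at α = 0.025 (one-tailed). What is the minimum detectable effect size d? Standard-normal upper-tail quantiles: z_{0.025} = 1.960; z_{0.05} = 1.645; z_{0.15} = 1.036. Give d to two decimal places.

For two independent groups of n = 108 each: d_min = (z_{α} + z_β)·√(2/n).
z-sum = 1.960 + 1.645 = 3.605.
d_min = 3.605 × √(2/108) = 3.605 × 0.1361 = 0.491.

d_min ≈ 0.49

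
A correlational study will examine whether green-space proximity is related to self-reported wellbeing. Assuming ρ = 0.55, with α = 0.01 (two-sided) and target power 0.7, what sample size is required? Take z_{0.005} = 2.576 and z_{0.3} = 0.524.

n = 29

Fisher's z: C = ½·ln((1+r)/(1−r)) = ½·ln(3.4444) = 0.6184.
n = ((z_{α/2} + z_β)/C)² + 3.
(2.576 + 0.524) / 0.6184 = 3.100 / 0.6184 = 5.013.
n = 5.013² + 3 = 25.13 + 3 = 28.1.
Round up.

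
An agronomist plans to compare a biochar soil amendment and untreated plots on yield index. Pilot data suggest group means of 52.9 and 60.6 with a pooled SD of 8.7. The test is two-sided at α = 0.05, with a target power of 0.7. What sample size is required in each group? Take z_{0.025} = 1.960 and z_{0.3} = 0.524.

Cohen's d = |M₁ − M₂| / SD_pooled = |52.9 − 60.6| / 8.7 = 7.7 / 8.7 = 0.885.
For two independent groups with equal n: n = 2·((z_{α/2} + z_β) / d)².
z_{α/2} + z_β = 1.960 + 0.524 = 2.484.
n = 2 × (2.484 / 0.885)² = 2 × 2.807² = 2 × 7.88 = 15.8.
Round up to the next whole participant.

n = 16 per group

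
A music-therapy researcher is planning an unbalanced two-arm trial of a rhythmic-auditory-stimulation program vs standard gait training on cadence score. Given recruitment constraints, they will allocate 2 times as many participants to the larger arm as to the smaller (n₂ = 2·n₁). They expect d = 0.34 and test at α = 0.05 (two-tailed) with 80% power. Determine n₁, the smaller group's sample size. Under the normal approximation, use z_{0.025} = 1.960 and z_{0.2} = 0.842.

n₁ = 102

With allocation ratio k = n₂/n₁ = 2, Var(x̄₁−x̄₂) = σ²(1/n₁ + 1/(k·n₁)) = σ²·(k+1)/(k·n₁).
So n₁ = (1 + 1/k)·((z_{α/2} + z_β)/d)² = 1.500 × (2.802/0.34)².
n₁ = 1.500 × 67.92 = 101.9.
Round up: n₁ = 102, giving n₂ = 2 × 102 = 204.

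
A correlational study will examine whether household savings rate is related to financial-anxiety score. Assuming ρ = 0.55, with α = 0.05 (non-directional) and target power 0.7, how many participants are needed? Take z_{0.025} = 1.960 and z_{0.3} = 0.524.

n = 20

Fisher's z: C = ½·ln((1+r)/(1−r)) = ½·ln(3.4444) = 0.6184.
n = ((z_{α/2} + z_β)/C)² + 3.
(1.960 + 0.524) / 0.6184 = 2.484 / 0.6184 = 4.017.
n = 4.017² + 3 = 16.13 + 3 = 19.1.
Round up.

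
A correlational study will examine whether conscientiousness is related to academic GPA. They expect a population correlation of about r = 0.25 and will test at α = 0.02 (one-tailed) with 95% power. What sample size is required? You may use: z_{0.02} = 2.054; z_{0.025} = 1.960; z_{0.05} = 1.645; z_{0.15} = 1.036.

Fisher's z: C = ½·ln((1+r)/(1−r)) = ½·ln(1.6667) = 0.2554.
n = ((z_{α} + z_β)/C)² + 3.
(2.054 + 1.645) / 0.2554 = 3.699 / 0.2554 = 14.483.
n = 14.483² + 3 = 209.76 + 3 = 212.8.
Round up.

n = 213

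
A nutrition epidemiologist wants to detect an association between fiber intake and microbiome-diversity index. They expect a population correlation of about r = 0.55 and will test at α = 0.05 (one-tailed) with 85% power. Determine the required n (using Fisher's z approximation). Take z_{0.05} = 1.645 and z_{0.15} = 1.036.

n = 22

Fisher's z: C = ½·ln((1+r)/(1−r)) = ½·ln(3.4444) = 0.6184.
n = ((z_{α} + z_β)/C)² + 3.
(1.645 + 1.036) / 0.6184 = 2.681 / 0.6184 = 4.335.
n = 4.335² + 3 = 18.80 + 3 = 21.8.
Round up.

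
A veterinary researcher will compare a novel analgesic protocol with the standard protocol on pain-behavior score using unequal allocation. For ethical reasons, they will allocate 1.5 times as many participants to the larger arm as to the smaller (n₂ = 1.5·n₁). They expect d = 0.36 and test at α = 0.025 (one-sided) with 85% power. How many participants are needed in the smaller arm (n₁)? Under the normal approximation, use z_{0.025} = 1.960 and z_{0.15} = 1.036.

n₁ = 116

With allocation ratio k = n₂/n₁ = 1.5, Var(x̄₁−x̄₂) = σ²(1/n₁ + 1/(k·n₁)) = σ²·(k+1)/(k·n₁).
So n₁ = (1 + 1/k)·((z_{α} + z_β)/d)² = 1.667 × (2.996/0.36)².
n₁ = 1.667 × 69.26 = 115.4.
Round up: n₁ = 116, giving n₂ = 1.5 × 116 = 174.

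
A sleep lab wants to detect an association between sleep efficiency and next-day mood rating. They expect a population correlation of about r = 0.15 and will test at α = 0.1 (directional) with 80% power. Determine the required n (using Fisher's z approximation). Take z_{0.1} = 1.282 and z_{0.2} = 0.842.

n = 201

Fisher's z: C = ½·ln((1+r)/(1−r)) = ½·ln(1.3529) = 0.1511.
n = ((z_{α} + z_β)/C)² + 3.
(1.282 + 0.842) / 0.1511 = 2.124 / 0.1511 = 14.057.
n = 14.057² + 3 = 197.60 + 3 = 200.6.
Round up.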